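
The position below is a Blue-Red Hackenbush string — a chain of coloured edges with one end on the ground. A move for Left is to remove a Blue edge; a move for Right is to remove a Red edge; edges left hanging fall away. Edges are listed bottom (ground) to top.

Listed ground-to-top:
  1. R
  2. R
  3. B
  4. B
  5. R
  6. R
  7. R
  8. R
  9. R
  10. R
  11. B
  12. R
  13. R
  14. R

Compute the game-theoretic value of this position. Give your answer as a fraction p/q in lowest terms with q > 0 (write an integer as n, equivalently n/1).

-6127/4096

Prefix values for R R B B R R R R R R B R R R via {L|R} + simplicity:
R: Left { (no moves) }, Right { 0 } so simplest -1
RR: Left { (no moves) }, Right { -1 0 } so simplest -2
RRB: Left { -2 }, Right { -1 0 } so simplest -3/2
RRBB: Left { -2 -3/2 }, Right { -1 0 } so simplest -5/4
RRBBR: Left { -2 -3/2 }, Right { -5/4 -1 0 } so simplest -11/8
RRBBRR: Left { -2 -3/2 }, Right { -11/8 -5/4 -1 0 } so simplest -23/16
RRBBRRR: Left { -2 -3/2 }, Right { -23/16 -11/8 -5/4 -1 0 } so simplest -47/32
RRBBRRRR: Left { -2 -3/2 }, Right { -47/32 -23/16 -11/8 -5/4 -1 0 } so simplest -95/64
RRBBRRRRR: Left { -2 -3/2 }, Right { -95/64 -47/32 -23/16 -11/8 -5/4 -1 0 } so simplest -191/128
RRBBRRRRRR: Left { -2 -3/2 }, Right { -191/128 -95/64 -47/32 -23/16 -11/8 -5/4 -1 0 } so simplest -383/256
RRBBRRRRRRB: Left { -2 -3/2 -383/256 }, Right { -191/128 -95/64 -47/32 -23/16 -11/8 -5/4 -1 0 } so simplest -765/512
RRBBRRRRRRBR: Left { -2 -3/2 -383/256 }, Right { -765/512 -191/128 -95/64 -47/32 -23/16 -11/8 -5/4 -1 0 } so simplest -1531/1024
RRBBRRRRRRBRR: Left { -2 -3/2 -383/256 }, Right { -1531/1024 -765/512 -191/128 -95/64 -47/32 -23/16 -11/8 -5/4 -1 0 } so simplest -3063/2048
RRBBRRRRRRBRRR: Left { -2 -3/2 -383/256 }, Right { -3063/2048 -1531/1024 -765/512 -191/128 -95/64 -47/32 -23/16 -11/8 -5/4 -1 0 } so simplest -6127/4096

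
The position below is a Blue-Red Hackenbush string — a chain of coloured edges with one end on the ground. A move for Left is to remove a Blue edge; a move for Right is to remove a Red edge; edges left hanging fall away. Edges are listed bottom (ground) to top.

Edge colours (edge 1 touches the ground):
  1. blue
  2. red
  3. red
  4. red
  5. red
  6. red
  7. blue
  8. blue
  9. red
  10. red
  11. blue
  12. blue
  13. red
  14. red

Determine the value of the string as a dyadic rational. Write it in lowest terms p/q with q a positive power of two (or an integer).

Recurse on prefixes of the 14-edge string blue red red red red red blue blue red red blue blue red red:
edge 1 of 14 (blue): { 0 | none } ⇒ 1
edge 2 of 14 (red): { 0 | 1 } ⇒ 1/2
edge 3 of 14 (red): { 0 | 1/2; 1 } ⇒ 1/4
edge 4 of 14 (red): { 0 | 1/4; 1/2; 1 } ⇒ 1/8
edge 5 of 14 (red): { 0 | 1/8; 1/4; 1/2; 1 } ⇒ 1/16
edge 6 of 14 (red): { 0 | 1/16; 1/8; 1/4; 1/2; 1 } ⇒ 1/32
edge 7 of 14 (blue): { 0; 1/32 | 1/16; 1/8; 1/4; 1/2; 1 } ⇒ 3/64
edge 8 of 14 (blue): { 0; 1/32; 3/64 | 1/16; 1/8; 1/4; 1/2; 1 } ⇒ 7/128
edge 9 of 14 (red): { 0; 1/32; 3/64 | 7/128; 1/16; 1/8; 1/4; 1/2; 1 } ⇒ 13/256
edge 10 of 14 (red): { 0; 1/32; 3/64 | 13/256; 7/128; 1/16; 1/8; 1/4; 1/2; 1 } ⇒ 25/512
edge 11 of 14 (blue): { 0; 1/32; 3/64; 25/512 | 13/256; 7/128; 1/16; 1/8; 1/4; 1/2; 1 } ⇒ 51/1024
edge 12 of 14 (blue): { 0; 1/32; 3/64; 25/512; 51/1024 | 13/256; 7/128; 1/16; 1/8; 1/4; 1/2; 1 } ⇒ 103/2048
edge 13 of 14 (red): { 0; 1/32; 3/64; 25/512; 51/1024 | 103/2048; 13/256; 7/128; 1/16; 1/8; 1/4; 1/2; 1 } ⇒ 205/4096
edge 14 of 14 (red): { 0; 1/32; 3/64; 25/512; 51/1024 | 205/4096; 103/2048; 13/256; 7/128; 1/16; 1/8; 1/4; 1/2; 1 } ⇒ 409/8192

409/8192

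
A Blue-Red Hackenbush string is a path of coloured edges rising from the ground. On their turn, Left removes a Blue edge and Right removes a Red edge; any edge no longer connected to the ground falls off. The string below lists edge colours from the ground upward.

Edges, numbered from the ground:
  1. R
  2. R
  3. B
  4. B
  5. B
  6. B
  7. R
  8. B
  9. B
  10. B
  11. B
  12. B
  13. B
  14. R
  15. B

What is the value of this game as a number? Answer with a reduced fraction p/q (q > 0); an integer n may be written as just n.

-8709/8192

Prefix values for R R B B B B R B B B B B B R B via {L|R} + simplicity:
R: Left { (no moves) }, Right { 0 } -> simplest -1
RR: Left { (no moves) }, Right { -1,0 } -> simplest -2
RRB: Left { -2 }, Right { -1,0 } -> simplest -3/2
RRBB: Left { -2,-3/2 }, Right { -1,0 } -> simplest -5/4
RRBBB: Left { -2,-3/2,-5/4 }, Right { -1,0 } -> simplest -9/8
RRBBBB: Left { -2,-3/2,-5/4,-9/8 }, Right { -1,0 } -> simplest -17/16
RRBBBBR: Left { -2,-3/2,-5/4,-9/8 }, Right { -17/16,-1,0 } -> simplest -35/32
RRBBBBRB: Left { -2,-3/2,-5/4,-9/8,-35/32 }, Right { -17/16,-1,0 } -> simplest -69/64
RRBBBBRBB: Left { -2,-3/2,-5/4,-9/8,-35/32,-69/64 }, Right { -17/16,-1,0 } -> simplest -137/128
RRBBBBRBBB: Left { -2,-3/2,-5/4,-9/8,-35/32,-69/64,-137/128 }, Right { -17/16,-1,0 } -> simplest -273/256
RRBBBBRBBBB: Left { -2,-3/2,-5/4,-9/8,-35/32,-69/64,-137/128,-273/256 }, Right { -17/16,-1,0 } -> simplest -545/512
RRBBBBRBBBBB: Left { -2,-3/2,-5/4,-9/8,-35/32,-69/64,-137/128,-273/256,-545/512 }, Right { -17/16,-1,0 } -> simplest -1089/1024
RRBBBBRBBBBBB: Left { -2,-3/2,-5/4,-9/8,-35/32,-69/64,-137/128,-273/256,-545/512,-1089/1024 }, Right { -17/16,-1,0 } -> simplest -2177/2048
RRBBBBRBBBBBBR: Left { -2,-3/2,-5/4,-9/8,-35/32,-69/64,-137/128,-273/256,-545/512,-1089/1024 }, Right { -2177/2048,-17/16,-1,0 } -> simplest -4355/4096
RRBBBBRBBBBBBRB: Left { -2,-3/2,-5/4,-9/8,-35/32,-69/64,-137/128,-273/256,-545/512,-1089/1024,-4355/4096 }, Right { -2177/2048,-17/16,-1,0 } -> simplest -8709/8192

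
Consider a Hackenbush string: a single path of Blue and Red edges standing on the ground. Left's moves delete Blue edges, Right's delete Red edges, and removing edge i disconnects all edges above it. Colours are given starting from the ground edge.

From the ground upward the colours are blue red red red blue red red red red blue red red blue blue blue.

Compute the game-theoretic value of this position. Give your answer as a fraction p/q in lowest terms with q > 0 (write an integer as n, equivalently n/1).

2127/16384

Prefix values for blue red red red blue red red red red blue red red blue blue blue via {L|R} + simplicity:
edge 1 of 15 (blue): { 0 | none } — 1
edge 2 of 15 (red): { 0 | 1 } — 1/2
edge 3 of 15 (red): { 0 | 1/2,1 } — 1/4
edge 4 of 15 (red): { 0 | 1/4,1/2,1 } — 1/8
edge 5 of 15 (blue): { 0,1/8 | 1/4,1/2,1 } — 3/16
edge 6 of 15 (red): { 0,1/8 | 3/16,1/4,1/2,1 } — 5/32
edge 7 of 15 (red): { 0,1/8 | 5/32,3/16,1/4,1/2,1 } — 9/64
edge 8 of 15 (red): { 0,1/8 | 9/64,5/32,3/16,1/4,1/2,1 } — 17/128
edge 9 of 15 (red): { 0,1/8 | 17/128,9/64,5/32,3/16,1/4,1/2,1 } — 33/256
edge 10 of 15 (blue): { 0,1/8,33/256 | 17/128,9/64,5/32,3/16,1/4,1/2,1 } — 67/512
edge 11 of 15 (red): { 0,1/8,33/256 | 67/512,17/128,9/64,5/32,3/16,1/4,1/2,1 } — 133/1024
edge 12 of 15 (red): { 0,1/8,33/256 | 133/1024,67/512,17/128,9/64,5/32,3/16,1/4,1/2,1 } — 265/2048
edge 13 of 15 (blue): { 0,1/8,33/256,265/2048 | 133/1024,67/512,17/128,9/64,5/32,3/16,1/4,1/2,1 } — 531/4096
edge 14 of 15 (blue): { 0,1/8,33/256,265/2048,531/4096 | 133/1024,67/512,17/128,9/64,5/32,3/16,1/4,1/2,1 } — 1063/8192
edge 15 of 15 (blue): { 0,1/8,33/256,265/2048,531/4096,1063/8192 | 133/1024,67/512,17/128,9/64,5/32,3/16,1/4,1/2,1 } — 2127/16384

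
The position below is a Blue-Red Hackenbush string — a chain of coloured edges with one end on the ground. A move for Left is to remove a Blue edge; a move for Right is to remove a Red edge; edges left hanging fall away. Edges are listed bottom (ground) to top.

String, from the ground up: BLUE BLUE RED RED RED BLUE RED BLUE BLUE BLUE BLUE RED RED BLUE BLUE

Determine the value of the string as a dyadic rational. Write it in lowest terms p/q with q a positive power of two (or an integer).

B: Left { 0 }, Right { · } → simplest 1
BB: Left { 0 1 }, Right { · } → simplest 2
BBR: Left { 0 1 }, Right { 2 } → simplest 3/2
BBRR: Left { 0 1 }, Right { 3/2 2 } → simplest 5/4
BBRRR: Left { 0 1 }, Right { 5/4 3/2 2 } → simplest 9/8
BBRRRB: Left { 0 1 9/8 }, Right { 5/4 3/2 2 } → simplest 19/16
BBRRRBR: Left { 0 1 9/8 }, Right { 19/16 5/4 3/2 2 } → simplest 37/32
BBRRRBRB: Left { 0 1 9/8 37/32 }, Right { 19/16 5/4 3/2 2 } → simplest 75/64
BBRRRBRBB: Left { 0 1 9/8 37/32 75/64 }, Right { 19/16 5/4 3/2 2 } → simplest 151/128
BBRRRBRBBB: Left { 0 1 9/8 37/32 75/64 151/128 }, Right { 19/16 5/4 3/2 2 } → simplest 303/256
BBRRRBRBBBB: Left { 0 1 9/8 37/32 75/64 151/128 303/256 }, Right { 19/16 5/4 3/2 2 } → simplest 607/512
BBRRRBRBBBBR: Left { 0 1 9/8 37/32 75/64 151/128 303/256 }, Right { 607/512 19/16 5/4 3/2 2 } → simplest 1213/1024
BBRRRBRBBBBRR: Left { 0 1 9/8 37/32 75/64 151/128 303/256 }, Right { 1213/1024 607/512 19/16 5/4 3/2 2 } → simplest 2425/2048
BBRRRBRBBBBRRB: Left { 0 1 9/8 37/32 75/64 151/128 303/256 2425/2048 }, Right { 1213/1024 607/512 19/16 5/4 3/2 2 } → simplest 4851/4096
BBRRRBRBBBBRRBB: Left { 0 1 9/8 37/32 75/64 151/128 303/256 2425/2048 4851/4096 }, Right { 1213/1024 607/512 19/16 5/4 3/2 2 } → simplest 9703/8192

9703/8192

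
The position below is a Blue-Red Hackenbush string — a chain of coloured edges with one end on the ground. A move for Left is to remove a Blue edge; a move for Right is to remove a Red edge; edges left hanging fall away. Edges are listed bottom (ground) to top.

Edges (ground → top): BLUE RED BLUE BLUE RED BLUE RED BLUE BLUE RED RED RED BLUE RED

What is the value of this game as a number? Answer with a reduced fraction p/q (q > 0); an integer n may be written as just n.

6853/8192

Prefix values for BLUE RED BLUE BLUE RED BLUE RED BLUE BLUE RED RED RED BLUE RED via {L|R} + simplicity:
step 1: add BLUE to get B; options L={ 0 } R={ · } → 1
step 2: add RED to get BR; options L={ 0 } R={ 1 } → 1/2
step 3: add BLUE to get BRB; options L={ 0 1/2 } R={ 1 } → 3/4
step 4: add BLUE to get BRBB; options L={ 0 1/2 3/4 } R={ 1 } → 7/8
step 5: add RED to get BRBBR; options L={ 0 1/2 3/4 } R={ 7/8 1 } → 13/16
step 6: add BLUE to get BRBBRB; options L={ 0 1/2 3/4 13/16 } R={ 7/8 1 } → 27/32
step 7: add RED to get BRBBRBR; options L={ 0 1/2 3/4 13/16 } R={ 27/32 7/8 1 } → 53/64
step 8: add BLUE to get BRBBRBRB; options L={ 0 1/2 3/4 13/16 53/64 } R={ 27/32 7/8 1 } → 107/128
step 9: add BLUE to get BRBBRBRBB; options L={ 0 1/2 3/4 13/16 53/64 107/128 } R={ 27/32 7/8 1 } → 215/256
step 10: add RED to get BRBBRBRBBR; options L={ 0 1/2 3/4 13/16 53/64 107/128 } R={ 215/256 27/32 7/8 1 } → 429/512
step 11: add RED to get BRBBRBRBBRR; options L={ 0 1/2 3/4 13/16 53/64 107/128 } R={ 429/512 215/256 27/32 7/8 1 } → 857/1024
step 12: add RED to get BRBBRBRBBRRR; options L={ 0 1/2 3/4 13/16 53/64 107/128 } R={ 857/1024 429/512 215/256 27/32 7/8 1 } → 1713/2048
step 13: add BLUE to get BRBBRBRBBRRRB; options L={ 0 1/2 3/4 13/16 53/64 107/128 1713/2048 } R={ 857/1024 429/512 215/256 27/32 7/8 1 } → 3427/4096
step 14: add RED to get BRBBRBRBBRRRBR; options L={ 0 1/2 3/4 13/16 53/64 107/128 1713/2048 } R={ 3427/4096 857/1024 429/512 215/256 27/32 7/8 1 } → 6853/8192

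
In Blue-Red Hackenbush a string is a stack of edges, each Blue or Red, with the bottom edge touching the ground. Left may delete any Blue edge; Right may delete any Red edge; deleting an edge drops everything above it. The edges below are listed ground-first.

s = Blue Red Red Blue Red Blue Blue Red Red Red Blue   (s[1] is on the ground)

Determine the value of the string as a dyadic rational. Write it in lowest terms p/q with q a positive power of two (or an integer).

v_1 [B]  L=[0]  R=[·]  ⇒ 1
v_2 [BR]  L=[0]  R=[1]  ⇒ 1/2
v_3 [BRR]  L=[0]  R=[1/2 1]  ⇒ 1/4
v_4 [BRRB]  L=[0 1/4]  R=[1/2 1]  ⇒ 3/8
v_5 [BRRBR]  L=[0 1/4]  R=[3/8 1/2 1]  ⇒ 5/16
v_6 [BRRBRB]  L=[0 1/4 5/16]  R=[3/8 1/2 1]  ⇒ 11/32
v_7 [BRRBRBB]  L=[0 1/4 5/16 11/32]  R=[3/8 1/2 1]  ⇒ 23/64
v_8 [BRRBRBBR]  L=[0 1/4 5/16 11/32]  R=[23/64 3/8 1/2 1]  ⇒ 45/128
v_9 [BRRBRBBRR]  L=[0 1/4 5/16 11/32]  R=[45/128 23/64 3/8 1/2 1]  ⇒ 89/256
v_10 [BRRBRBBRRR]  L=[0 1/4 5/16 11/32]  R=[89/256 45/128 23/64 3/8 1/2 1]  ⇒ 177/512
v_11 [BRRBRBBRRRB]  L=[0 1/4 5/16 11/32 177/512]  R=[89/256 45/128 23/64 3/8 1/2 1]  ⇒ 355/1024

355/1024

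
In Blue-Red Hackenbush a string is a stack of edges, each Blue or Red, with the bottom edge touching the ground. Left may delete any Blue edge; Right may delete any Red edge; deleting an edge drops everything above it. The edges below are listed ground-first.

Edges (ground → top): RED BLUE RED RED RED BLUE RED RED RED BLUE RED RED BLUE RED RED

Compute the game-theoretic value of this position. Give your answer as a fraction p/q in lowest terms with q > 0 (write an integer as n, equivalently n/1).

Prefix values for RED BLUE RED RED RED BLUE RED RED RED BLUE RED RED BLUE RED RED via {L|R} + simplicity:
step 1: add RED to get R; options L={ ∅ } R={ 0 } -> -1
step 2: add BLUE to get RB; options L={ -1 } R={ 0 } -> -1/2
step 3: add RED to get RBR; options L={ -1 } R={ -1/2,0 } -> -3/4
step 4: add RED to get RBRR; options L={ -1 } R={ -3/4,-1/2,0 } -> -7/8
step 5: add RED to get RBRRR; options L={ -1 } R={ -7/8,-3/4,-1/2,0 } -> -15/16
step 6: add BLUE to get RBRRRB; options L={ -1,-15/16 } R={ -7/8,-3/4,-1/2,0 } -> -29/32
step 7: add RED to get RBRRRBR; options L={ -1,-15/16 } R={ -29/32,-7/8,-3/4,-1/2,0 } -> -59/64
step 8: add RED to get RBRRRBRR; options L={ -1,-15/16 } R={ -59/64,-29/32,-7/8,-3/4,-1/2,0 } -> -119/128
step 9: add RED to get RBRRRBRRR; options L={ -1,-15/16 } R={ -119/128,-59/64,-29/32,-7/8,-3/4,-1/2,0 } -> -239/256
step 10: add BLUE to get RBRRRBRRRB; options L={ -1,-15/16,-239/256 } R={ -119/128,-59/64,-29/32,-7/8,-3/4,-1/2,0 } -> -477/512
step 11: add RED to get RBRRRBRRRBR; options L={ -1,-15/16,-239/256 } R={ -477/512,-119/128,-59/64,-29/32,-7/8,-3/4,-1/2,0 } -> -955/1024
step 12: add RED to get RBRRRBRRRBRR; options L={ -1,-15/16,-239/256 } R={ -955/1024,-477/512,-119/128,-59/64,-29/32,-7/8,-3/4,-1/2,0 } -> -1911/2048
step 13: add BLUE to get RBRRRBRRRBRRB; options L={ -1,-15/16,-239/256,-1911/2048 } R={ -955/1024,-477/512,-119/128,-59/64,-29/32,-7/8,-3/4,-1/2,0 } -> -3821/4096
step 14: add RED to get RBRRRBRRRBRRBR; options L={ -1,-15/16,-239/256,-1911/2048 } R={ -3821/4096,-955/1024,-477/512,-119/128,-59/64,-29/32,-7/8,-3/4,-1/2,0 } -> -7643/8192
step 15: add RED to get RBRRRBRRRBRRBRR; options L={ -1,-15/16,-239/256,-1911/2048 } R={ -7643/8192,-3821/4096,-955/1024,-477/512,-119/128,-59/64,-29/32,-7/8,-3/4,-1/2,0 } -> -15287/16384

-15287/16384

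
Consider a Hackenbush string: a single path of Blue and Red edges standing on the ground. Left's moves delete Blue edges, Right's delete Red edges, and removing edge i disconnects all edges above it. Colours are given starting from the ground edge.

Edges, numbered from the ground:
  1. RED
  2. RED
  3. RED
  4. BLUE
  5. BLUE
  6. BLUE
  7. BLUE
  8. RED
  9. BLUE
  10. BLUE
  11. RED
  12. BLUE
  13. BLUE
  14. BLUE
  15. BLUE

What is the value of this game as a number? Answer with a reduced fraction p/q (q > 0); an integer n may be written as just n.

-8481/4096

Prefix values for RED RED RED BLUE BLUE BLUE BLUE RED BLUE BLUE RED BLUE BLUE BLUE BLUE via {L|R} + simplicity:
val(R) = { (no moves) | 0 } → -1
val(RR) = { (no moves) | -1 0 } → -2
val(RRR) = { (no moves) | -2 -1 0 } → -3
val(RRRB) = { -3 | -2 -1 0 } → -5/2
val(RRRBB) = { -3 -5/2 | -2 -1 0 } → -9/4
val(RRRBBB) = { -3 -5/2 -9/4 | -2 -1 0 } → -17/8
val(RRRBBBB) = { -3 -5/2 -9/4 -17/8 | -2 -1 0 } → -33/16
val(RRRBBBBR) = { -3 -5/2 -9/4 -17/8 | -33/16 -2 -1 0 } → -67/32
val(RRRBBBBRB) = { -3 -5/2 -9/4 -17/8 -67/32 | -33/16 -2 -1 0 } → -133/64
val(RRRBBBBRBB) = { -3 -5/2 -9/4 -17/8 -67/32 -133/64 | -33/16 -2 -1 0 } → -265/128
val(RRRBBBBRBBR) = { -3 -5/2 -9/4 -17/8 -67/32 -133/64 | -265/128 -33/16 -2 -1 0 } → -531/256
val(RRRBBBBRBBRB) = { -3 -5/2 -9/4 -17/8 -67/32 -133/64 -531/256 | -265/128 -33/16 -2 -1 0 } → -1061/512
val(RRRBBBBRBBRBB) = { -3 -5/2 -9/4 -17/8 -67/32 -133/64 -531/256 -1061/512 | -265/128 -33/16 -2 -1 0 } → -2121/1024
val(RRRBBBBRBBRBBB) = { -3 -5/2 -9/4 -17/8 -67/32 -133/64 -531/256 -1061/512 -2121/1024 | -265/128 -33/16 -2 -1 0 } → -4241/2048
val(RRRBBBBRBBRBBBB) = { -3 -5/2 -9/4 -17/8 -67/32 -133/64 -531/256 -1061/512 -2121/1024 -4241/2048 | -265/128 -33/16 -2 -1 0 } → -8481/4096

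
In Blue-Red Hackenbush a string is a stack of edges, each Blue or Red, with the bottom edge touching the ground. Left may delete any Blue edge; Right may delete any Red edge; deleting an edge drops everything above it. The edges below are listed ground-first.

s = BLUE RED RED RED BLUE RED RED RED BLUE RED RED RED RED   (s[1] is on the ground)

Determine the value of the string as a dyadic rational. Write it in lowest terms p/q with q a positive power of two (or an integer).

g(B) = { 0 | — } -> 1
g(BR) = { 0 | 1 } -> 1/2
g(BRR) = { 0 | 1/2,1 } -> 1/4
g(BRRR) = { 0 | 1/4,1/2,1 } -> 1/8
g(BRRRB) = { 0,1/8 | 1/4,1/2,1 } -> 3/16
g(BRRRBR) = { 0,1/8 | 3/16,1/4,1/2,1 } -> 5/32
g(BRRRBRR) = { 0,1/8 | 5/32,3/16,1/4,1/2,1 } -> 9/64
g(BRRRBRRR) = { 0,1/8 | 9/64,5/32,3/16,1/4,1/2,1 } -> 17/128
g(BRRRBRRRB) = { 0,1/8,17/128 | 9/64,5/32,3/16,1/4,1/2,1 } -> 35/256
g(BRRRBRRRBR) = { 0,1/8,17/128 | 35/256,9/64,5/32,3/16,1/4,1/2,1 } -> 69/512
g(BRRRBRRRBRR) = { 0,1/8,17/128 | 69/512,35/256,9/64,5/32,3/16,1/4,1/2,1 } -> 137/1024
g(BRRRBRRRBRRR) = { 0,1/8,17/128 | 137/1024,69/512,35/256,9/64,5/32,3/16,1/4,1/2,1 } -> 273/2048
g(BRRRBRRRBRRRR) = { 0,1/8,17/128 | 273/2048,137/1024,69/512,35/256,9/64,5/32,3/16,1/4,1/2,1 } -> 545/4096

545/4096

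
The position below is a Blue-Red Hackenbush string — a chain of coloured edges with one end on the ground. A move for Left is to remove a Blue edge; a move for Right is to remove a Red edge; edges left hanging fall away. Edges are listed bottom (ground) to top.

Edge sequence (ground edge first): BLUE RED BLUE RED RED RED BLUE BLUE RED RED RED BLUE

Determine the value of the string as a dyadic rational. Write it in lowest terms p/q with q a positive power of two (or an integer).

1123/2048

Recurse on prefixes of the 12-edge string BLUE RED BLUE RED RED RED BLUE BLUE RED RED RED BLUE:
step 1: add BLUE to get B; options L={ 0 } R={ (no moves) } = 1
step 2: add RED to get BR; options L={ 0 } R={ 1 } = 1/2
step 3: add BLUE to get BRB; options L={ 0, 1/2 } R={ 1 } = 3/4
step 4: add RED to get BRBR; options L={ 0, 1/2 } R={ 3/4, 1 } = 5/8
step 5: add RED to get BRBRR; options L={ 0, 1/2 } R={ 5/8, 3/4, 1 } = 9/16
step 6: add RED to get BRBRRR; options L={ 0, 1/2 } R={ 9/16, 5/8, 3/4, 1 } = 17/32
step 7: add BLUE to get BRBRRRB; options L={ 0, 1/2, 17/32 } R={ 9/16, 5/8, 3/4, 1 } = 35/64
step 8: add BLUE to get BRBRRRBB; options L={ 0, 1/2, 17/32, 35/64 } R={ 9/16, 5/8, 3/4, 1 } = 71/128
step 9: add RED to get BRBRRRBBR; options L={ 0, 1/2, 17/32, 35/64 } R={ 71/128, 9/16, 5/8, 3/4, 1 } = 141/256
step 10: add RED to get BRBRRRBBRR; options L={ 0, 1/2, 17/32, 35/64 } R={ 141/256, 71/128, 9/16, 5/8, 3/4, 1 } = 281/512
step 11: add RED to get BRBRRRBBRRR; options L={ 0, 1/2, 17/32, 35/64 } R={ 281/512, 141/256, 71/128, 9/16, 5/8, 3/4, 1 } = 561/1024
step 12: add BLUE to get BRBRRRBBRRRB; options L={ 0, 1/2, 17/32, 35/64, 561/1024 } R={ 281/512, 141/256, 71/128, 9/16, 5/8, 3/4, 1 } = 1123/2048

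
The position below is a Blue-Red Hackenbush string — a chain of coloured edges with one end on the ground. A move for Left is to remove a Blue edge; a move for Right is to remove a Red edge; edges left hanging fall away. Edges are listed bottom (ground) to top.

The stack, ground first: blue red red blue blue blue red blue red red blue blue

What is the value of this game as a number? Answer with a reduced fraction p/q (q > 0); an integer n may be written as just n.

935/2048

value(b) = { 0 | ∅ } ⇒ 1
value(br) = { 0 | 1 } ⇒ 1/2
value(brr) = { 0 | 1/2; 1 } ⇒ 1/4
value(brrb) = { 0; 1/4 | 1/2; 1 } ⇒ 3/8
value(brrbb) = { 0; 1/4; 3/8 | 1/2; 1 } ⇒ 7/16
value(brrbbb) = { 0; 1/4; 3/8; 7/16 | 1/2; 1 } ⇒ 15/32
value(brrbbbr) = { 0; 1/4; 3/8; 7/16 | 15/32; 1/2; 1 } ⇒ 29/64
value(brrbbbrb) = { 0; 1/4; 3/8; 7/16; 29/64 | 15/32; 1/2; 1 } ⇒ 59/128
value(brrbbbrbr) = { 0; 1/4; 3/8; 7/16; 29/64 | 59/128; 15/32; 1/2; 1 } ⇒ 117/256
value(brrbbbrbrr) = { 0; 1/4; 3/8; 7/16; 29/64 | 117/256; 59/128; 15/32; 1/2; 1 } ⇒ 233/512
value(brrbbbrbrrb) = { 0; 1/4; 3/8; 7/16; 29/64; 233/512 | 117/256; 59/128; 15/32; 1/2; 1 } ⇒ 467/1024
value(brrbbbrbrrbb) = { 0; 1/4; 3/8; 7/16; 29/64; 233/512; 467/1024 | 117/256; 59/128; 15/32; 1/2; 1 } ⇒ 935/2048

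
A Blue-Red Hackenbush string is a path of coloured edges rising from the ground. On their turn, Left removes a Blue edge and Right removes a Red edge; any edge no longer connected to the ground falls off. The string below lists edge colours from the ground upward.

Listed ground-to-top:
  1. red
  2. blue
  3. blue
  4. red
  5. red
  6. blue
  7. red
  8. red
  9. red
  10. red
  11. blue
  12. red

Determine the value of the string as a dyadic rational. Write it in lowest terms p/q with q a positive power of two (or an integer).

edge 1 of 12 (red): { · | 0 } = -1
edge 2 of 12 (blue): { -1 | 0 } = -1/2
edge 3 of 12 (blue): { -1 -1/2 | 0 } = -1/4
edge 4 of 12 (red): { -1 -1/2 | -1/4 0 } = -3/8
edge 5 of 12 (red): { -1 -1/2 | -3/8 -1/4 0 } = -7/16
edge 6 of 12 (blue): { -1 -1/2 -7/16 | -3/8 -1/4 0 } = -13/32
edge 7 of 12 (red): { -1 -1/2 -7/16 | -13/32 -3/8 -1/4 0 } = -27/64
edge 8 of 12 (red): { -1 -1/2 -7/16 | -27/64 -13/32 -3/8 -1/4 0 } = -55/128
edge 9 of 12 (red): { -1 -1/2 -7/16 | -55/128 -27/64 -13/32 -3/8 -1/4 0 } = -111/256
edge 10 of 12 (red): { -1 -1/2 -7/16 | -111/256 -55/128 -27/64 -13/32 -3/8 -1/4 0 } = -223/512
edge 11 of 12 (blue): { -1 -1/2 -7/16 -223/512 | -111/256 -55/128 -27/64 -13/32 -3/8 -1/4 0 } = -445/1024
edge 12 of 12 (red): { -1 -1/2 -7/16 -223/512 | -445/1024 -111/256 -55/128 -27/64 -13/32 -3/8 -1/4 0 } = -891/2048

-891/2048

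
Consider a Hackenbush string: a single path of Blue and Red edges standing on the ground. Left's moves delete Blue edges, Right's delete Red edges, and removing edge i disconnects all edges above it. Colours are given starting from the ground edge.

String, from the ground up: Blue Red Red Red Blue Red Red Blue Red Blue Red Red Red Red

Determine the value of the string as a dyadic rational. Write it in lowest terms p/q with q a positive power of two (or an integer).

1185/8192

Prefix values for Blue Red Red Red Blue Red Red Blue Red Blue Red Red Red Red via {L|R} + simplicity:
B: Left { 0 }, Right {  } → simplest 1
BR: Left { 0 }, Right { 1 } → simplest 1/2
BRR: Left { 0 }, Right { 1/2, 1 } → simplest 1/4
BRRR: Left { 0 }, Right { 1/4, 1/2, 1 } → simplest 1/8
BRRRB: Left { 0, 1/8 }, Right { 1/4, 1/2, 1 } → simplest 3/16
BRRRBR: Left { 0, 1/8 }, Right { 3/16, 1/4, 1/2, 1 } → simplest 5/32
BRRRBRR: Left { 0, 1/8 }, Right { 5/32, 3/16, 1/4, 1/2, 1 } → simplest 9/64
BRRRBRRB: Left { 0, 1/8, 9/64 }, Right { 5/32, 3/16, 1/4, 1/2, 1 } → simplest 19/128
BRRRBRRBR: Left { 0, 1/8, 9/64 }, Right { 19/128, 5/32, 3/16, 1/4, 1/2, 1 } → simplest 37/256
BRRRBRRBRB: Left { 0, 1/8, 9/64, 37/256 }, Right { 19/128, 5/32, 3/16, 1/4, 1/2, 1 } → simplest 75/512
BRRRBRRBRBR: Left { 0, 1/8, 9/64, 37/256 }, Right { 75/512, 19/128, 5/32, 3/16, 1/4, 1/2, 1 } → simplest 149/1024
BRRRBRRBRBRR: Left { 0, 1/8, 9/64, 37/256 }, Right { 149/1024, 75/512, 19/128, 5/32, 3/16, 1/4, 1/2, 1 } → simplest 297/2048
BRRRBRRBRBRRR: Left { 0, 1/8, 9/64, 37/256 }, Right { 297/2048, 149/1024, 75/512, 19/128, 5/32, 3/16, 1/4, 1/2, 1 } → simplest 593/4096
BRRRBRRBRBRRRR: Left { 0, 1/8, 9/64, 37/256 }, Right { 593/4096, 297/2048, 149/1024, 75/512, 19/128, 5/32, 3/16, 1/4, 1/2, 1 } → simplest 1185/8192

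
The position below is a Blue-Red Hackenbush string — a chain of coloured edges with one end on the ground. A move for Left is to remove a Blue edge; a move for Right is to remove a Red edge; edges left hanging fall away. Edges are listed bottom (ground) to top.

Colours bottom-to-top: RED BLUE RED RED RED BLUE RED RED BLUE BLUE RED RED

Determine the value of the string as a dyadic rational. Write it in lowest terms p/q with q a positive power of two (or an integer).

g(R) = {  | 0 } ⇒ -1
g(RB) = { -1 | 0 } ⇒ -1/2
g(RBR) = { -1 | -1/2, 0 } ⇒ -3/4
g(RBRR) = { -1 | -3/4, -1/2, 0 } ⇒ -7/8
g(RBRRR) = { -1 | -7/8, -3/4, -1/2, 0 } ⇒ -15/16
g(RBRRRB) = { -1, -15/16 | -7/8, -3/4, -1/2, 0 } ⇒ -29/32
g(RBRRRBR) = { -1, -15/16 | -29/32, -7/8, -3/4, -1/2, 0 } ⇒ -59/64
g(RBRRRBRR) = { -1, -15/16 | -59/64, -29/32, -7/8, -3/4, -1/2, 0 } ⇒ -119/128
g(RBRRRBRRB) = { -1, -15/16, -119/128 | -59/64, -29/32, -7/8, -3/4, -1/2, 0 } ⇒ -237/256
g(RBRRRBRRBB) = { -1, -15/16, -119/128, -237/256 | -59/64, -29/32, -7/8, -3/4, -1/2, 0 } ⇒ -473/512
g(RBRRRBRRBBR) = { -1, -15/16, -119/128, -237/256 | -473/512, -59/64, -29/32, -7/8, -3/4, -1/2, 0 } ⇒ -947/1024
g(RBRRRBRRBBRR) = { -1, -15/16, -119/128, -237/256 | -947/1024, -473/512, -59/64, -29/32, -7/8, -3/4, -1/2, 0 } ⇒ -1895/2048

-1895/2048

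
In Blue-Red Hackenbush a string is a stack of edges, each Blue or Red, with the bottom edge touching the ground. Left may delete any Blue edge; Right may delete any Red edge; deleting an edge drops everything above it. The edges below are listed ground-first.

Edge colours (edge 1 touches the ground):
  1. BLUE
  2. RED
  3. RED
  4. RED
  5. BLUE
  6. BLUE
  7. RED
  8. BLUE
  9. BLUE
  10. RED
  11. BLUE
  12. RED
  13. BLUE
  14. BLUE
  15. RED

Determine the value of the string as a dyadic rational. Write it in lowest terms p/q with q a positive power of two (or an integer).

3501/16384

Build val(s[:k]) for k = 1..15, string s = BLUE RED RED RED BLUE BLUE RED BLUE BLUE RED BLUE RED BLUE BLUE RED.
edge 1 of 15 (BLUE): { 0 | — } -> 1
edge 2 of 15 (RED): { 0 | 1 } -> 1/2
edge 3 of 15 (RED): { 0 | 1/2 1 } -> 1/4
edge 4 of 15 (RED): { 0 | 1/4 1/2 1 } -> 1/8
edge 5 of 15 (BLUE): { 0 1/8 | 1/4 1/2 1 } -> 3/16
edge 6 of 15 (BLUE): { 0 1/8 3/16 | 1/4 1/2 1 } -> 7/32
edge 7 of 15 (RED): { 0 1/8 3/16 | 7/32 1/4 1/2 1 } -> 13/64
edge 8 of 15 (BLUE): { 0 1/8 3/16 13/64 | 7/32 1/4 1/2 1 } -> 27/128
edge 9 of 15 (BLUE): { 0 1/8 3/16 13/64 27/128 | 7/32 1/4 1/2 1 } -> 55/256
edge 10 of 15 (RED): { 0 1/8 3/16 13/64 27/128 | 55/256 7/32 1/4 1/2 1 } -> 109/512
edge 11 of 15 (BLUE): { 0 1/8 3/16 13/64 27/128 109/512 | 55/256 7/32 1/4 1/2 1 } -> 219/1024
edge 12 of 15 (RED): { 0 1/8 3/16 13/64 27/128 109/512 | 219/1024 55/256 7/32 1/4 1/2 1 } -> 437/2048
edge 13 of 15 (BLUE): { 0 1/8 3/16 13/64 27/128 109/512 437/2048 | 219/1024 55/256 7/32 1/4 1/2 1 } -> 875/4096
edge 14 of 15 (BLUE): { 0 1/8 3/16 13/64 27/128 109/512 437/2048 875/4096 | 219/1024 55/256 7/32 1/4 1/2 1 } -> 1751/8192
edge 15 of 15 (RED): { 0 1/8 3/16 13/64 27/128 109/512 437/2048 875/4096 | 1751/8192 219/1024 55/256 7/32 1/4 1/2 1 } -> 3501/16384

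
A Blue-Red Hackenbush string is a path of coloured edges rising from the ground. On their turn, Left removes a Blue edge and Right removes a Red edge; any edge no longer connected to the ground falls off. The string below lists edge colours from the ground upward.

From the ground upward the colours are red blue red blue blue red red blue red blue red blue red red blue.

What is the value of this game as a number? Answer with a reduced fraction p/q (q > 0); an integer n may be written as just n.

Recurse on prefixes of the 15-edge string red blue red blue blue red red blue red blue red blue red red blue:
step 1: add red to get r; options L={ none } R={ 0 } ⇒ -1
step 2: add blue to get rb; options L={ -1 } R={ 0 } ⇒ -1/2
step 3: add red to get rbr; options L={ -1 } R={ -1/2, 0 } ⇒ -3/4
step 4: add blue to get rbrb; options L={ -1, -3/4 } R={ -1/2, 0 } ⇒ -5/8
step 5: add blue to get rbrbb; options L={ -1, -3/4, -5/8 } R={ -1/2, 0 } ⇒ -9/16
step 6: add red to get rbrbbr; options L={ -1, -3/4, -5/8 } R={ -9/16, -1/2, 0 } ⇒ -19/32
step 7: add red to get rbrbbrr; options L={ -1, -3/4, -5/8 } R={ -19/32, -9/16, -1/2, 0 } ⇒ -39/64
step 8: add blue to get rbrbbrrb; options L={ -1, -3/4, -5/8, -39/64 } R={ -19/32, -9/16, -1/2, 0 } ⇒ -77/128
step 9: add red to get rbrbbrrbr; options L={ -1, -3/4, -5/8, -39/64 } R={ -77/128, -19/32, -9/16, -1/2, 0 } ⇒ -155/256
step 10: add blue to get rbrbbrrbrb; options L={ -1, -3/4, -5/8, -39/64, -155/256 } R={ -77/128, -19/32, -9/16, -1/2, 0 } ⇒ -309/512
step 11: add red to get rbrbbrrbrbr; options L={ -1, -3/4, -5/8, -39/64, -155/256 } R={ -309/512, -77/128, -19/32, -9/16, -1/2, 0 } ⇒ -619/1024
step 12: add blue to get rbrbbrrbrbrb; options L={ -1, -3/4, -5/8, -39/64, -155/256, -619/1024 } R={ -309/512, -77/128, -19/32, -9/16, -1/2, 0 } ⇒ -1237/2048
step 13: add red to get rbrbbrrbrbrbr; options L={ -1, -3/4, -5/8, -39/64, -155/256, -619/1024 } R={ -1237/2048, -309/512, -77/128, -19/32, -9/16, -1/2, 0 } ⇒ -2475/4096
step 14: add red to get rbrbbrrbrbrbrr; options L={ -1, -3/4, -5/8, -39/64, -155/256, -619/1024 } R={ -2475/4096, -1237/2048, -309/512, -77/128, -19/32, -9/16, -1/2, 0 } ⇒ -4951/8192
step 15: add blue to get rbrbbrrbrbrbrrb; options L={ -1, -3/4, -5/8, -39/64, -155/256, -619/1024, -4951/8192 } R={ -2475/4096, -1237/2048, -309/512, -77/128, -19/32, -9/16, -1/2, 0 } ⇒ -9901/16384

-9901/16384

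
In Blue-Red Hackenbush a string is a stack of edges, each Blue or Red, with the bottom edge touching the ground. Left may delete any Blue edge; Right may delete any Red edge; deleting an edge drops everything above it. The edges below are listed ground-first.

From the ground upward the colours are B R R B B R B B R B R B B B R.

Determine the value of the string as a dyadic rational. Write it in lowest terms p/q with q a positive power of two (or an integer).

Recurse on prefixes of the 15-edge string B R R B B R B B R B R B B B R:
B: Left { 0 }, Right { — } -> simplest 1
BR: Left { 0 }, Right { 1 } -> simplest 1/2
BRR: Left { 0 }, Right { 1/2, 1 } -> simplest 1/4
BRRB: Left { 0, 1/4 }, Right { 1/2, 1 } -> simplest 3/8
BRRBB: Left { 0, 1/4, 3/8 }, Right { 1/2, 1 } -> simplest 7/16
BRRBBR: Left { 0, 1/4, 3/8 }, Right { 7/16, 1/2, 1 } -> simplest 13/32
BRRBBRB: Left { 0, 1/4, 3/8, 13/32 }, Right { 7/16, 1/2, 1 } -> simplest 27/64
BRRBBRBB: Left { 0, 1/4, 3/8, 13/32, 27/64 }, Right { 7/16, 1/2, 1 } -> simplest 55/128
BRRBBRBBR: Left { 0, 1/4, 3/8, 13/32, 27/64 }, Right { 55/128, 7/16, 1/2, 1 } -> simplest 109/256
BRRBBRBBRB: Left { 0, 1/4, 3/8, 13/32, 27/64, 109/256 }, Right { 55/128, 7/16, 1/2, 1 } -> simplest 219/512
BRRBBRBBRBR: Left { 0, 1/4, 3/8, 13/32, 27/64, 109/256 }, Right { 219/512, 55/128, 7/16, 1/2, 1 } -> simplest 437/1024
BRRBBRBBRBRB: Left { 0, 1/4, 3/8, 13/32, 27/64, 109/256, 437/1024 }, Right { 219/512, 55/128, 7/16, 1/2, 1 } -> simplest 875/2048
BRRBBRBBRBRBB: Left { 0, 1/4, 3/8, 13/32, 27/64, 109/256, 437/1024, 875/2048 }, Right { 219/512, 55/128, 7/16, 1/2, 1 } -> simplest 1751/4096
BRRBBRBBRBRBBB: Left { 0, 1/4, 3/8, 13/32, 27/64, 109/256, 437/1024, 875/2048, 1751/4096 }, Right { 219/512, 55/128, 7/16, 1/2, 1 } -> simplest 3503/8192
BRRBBRBBRBRBBBR: Left { 0, 1/4, 3/8, 13/32, 27/64, 109/256, 437/1024, 875/2048, 1751/4096 }, Right { 3503/8192, 219/512, 55/128, 7/16, 1/2, 1 } -> simplest 7005/16384

7005/16384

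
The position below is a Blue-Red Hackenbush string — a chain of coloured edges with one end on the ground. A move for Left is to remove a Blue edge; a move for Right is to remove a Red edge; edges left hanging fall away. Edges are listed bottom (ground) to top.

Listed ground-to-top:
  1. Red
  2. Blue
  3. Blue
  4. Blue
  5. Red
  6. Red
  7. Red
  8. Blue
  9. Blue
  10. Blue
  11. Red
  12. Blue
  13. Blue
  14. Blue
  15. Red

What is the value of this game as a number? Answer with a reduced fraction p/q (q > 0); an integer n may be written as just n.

-3619/16384

edge 1 of 15 (Red): { (no moves) | 0 } = -1
edge 2 of 15 (Blue): { -1 | 0 } = -1/2
edge 3 of 15 (Blue): { -1; -1/2 | 0 } = -1/4
edge 4 of 15 (Blue): { -1; -1/2; -1/4 | 0 } = -1/8
edge 5 of 15 (Red): { -1; -1/2; -1/4 | -1/8; 0 } = -3/16
edge 6 of 15 (Red): { -1; -1/2; -1/4 | -3/16; -1/8; 0 } = -7/32
edge 7 of 15 (Red): { -1; -1/2; -1/4 | -7/32; -3/16; -1/8; 0 } = -15/64
edge 8 of 15 (Blue): { -1; -1/2; -1/4; -15/64 | -7/32; -3/16; -1/8; 0 } = -29/128
edge 9 of 15 (Blue): { -1; -1/2; -1/4; -15/64; -29/128 | -7/32; -3/16; -1/8; 0 } = -57/256
edge 10 of 15 (Blue): { -1; -1/2; -1/4; -15/64; -29/128; -57/256 | -7/32; -3/16; -1/8; 0 } = -113/512
edge 11 of 15 (Red): { -1; -1/2; -1/4; -15/64; -29/128; -57/256 | -113/512; -7/32; -3/16; -1/8; 0 } = -227/1024
edge 12 of 15 (Blue): { -1; -1/2; -1/4; -15/64; -29/128; -57/256; -227/1024 | -113/512; -7/32; -3/16; -1/8; 0 } = -453/2048
edge 13 of 15 (Blue): { -1; -1/2; -1/4; -15/64; -29/128; -57/256; -227/1024; -453/2048 | -113/512; -7/32; -3/16; -1/8; 0 } = -905/4096
edge 14 of 15 (Blue): { -1; -1/2; -1/4; -15/64; -29/128; -57/256; -227/1024; -453/2048; -905/4096 | -113/512; -7/32; -3/16; -1/8; 0 } = -1809/8192
edge 15 of 15 (Red): { -1; -1/2; -1/4; -15/64; -29/128; -57/256; -227/1024; -453/2048; -905/4096 | -1809/8192; -113/512; -7/32; -3/16; -1/8; 0 } = -3619/16384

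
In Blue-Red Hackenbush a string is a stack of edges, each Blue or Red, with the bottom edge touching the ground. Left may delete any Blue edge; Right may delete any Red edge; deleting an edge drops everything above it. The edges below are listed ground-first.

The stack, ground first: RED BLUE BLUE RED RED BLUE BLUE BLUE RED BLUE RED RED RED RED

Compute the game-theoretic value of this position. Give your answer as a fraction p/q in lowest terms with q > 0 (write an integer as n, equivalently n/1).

G(R) = { — | 0 } ⇒ -1
G(RB) = { -1 | 0 } ⇒ -1/2
G(RBB) = { -1, -1/2 | 0 } ⇒ -1/4
G(RBBR) = { -1, -1/2 | -1/4, 0 } ⇒ -3/8
G(RBBRR) = { -1, -1/2 | -3/8, -1/4, 0 } ⇒ -7/16
G(RBBRRB) = { -1, -1/2, -7/16 | -3/8, -1/4, 0 } ⇒ -13/32
G(RBBRRBB) = { -1, -1/2, -7/16, -13/32 | -3/8, -1/4, 0 } ⇒ -25/64
G(RBBRRBBB) = { -1, -1/2, -7/16, -13/32, -25/64 | -3/8, -1/4, 0 } ⇒ -49/128
G(RBBRRBBBR) = { -1, -1/2, -7/16, -13/32, -25/64 | -49/128, -3/8, -1/4, 0 } ⇒ -99/256
G(RBBRRBBBRB) = { -1, -1/2, -7/16, -13/32, -25/64, -99/256 | -49/128, -3/8, -1/4, 0 } ⇒ -197/512
G(RBBRRBBBRBR) = { -1, -1/2, -7/16, -13/32, -25/64, -99/256 | -197/512, -49/128, -3/8, -1/4, 0 } ⇒ -395/1024
G(RBBRRBBBRBRR) = { -1, -1/2, -7/16, -13/32, -25/64, -99/256 | -395/1024, -197/512, -49/128, -3/8, -1/4, 0 } ⇒ -791/2048
G(RBBRRBBBRBRRR) = { -1, -1/2, -7/16, -13/32, -25/64, -99/256 | -791/2048, -395/1024, -197/512, -49/128, -3/8, -1/4, 0 } ⇒ -1583/4096
G(RBBRRBBBRBRRRR) = { -1, -1/2, -7/16, -13/32, -25/64, -99/256 | -1583/4096, -791/2048, -395/1024, -197/512, -49/128, -3/8, -1/4, 0 } ⇒ -3167/8192

-3167/8192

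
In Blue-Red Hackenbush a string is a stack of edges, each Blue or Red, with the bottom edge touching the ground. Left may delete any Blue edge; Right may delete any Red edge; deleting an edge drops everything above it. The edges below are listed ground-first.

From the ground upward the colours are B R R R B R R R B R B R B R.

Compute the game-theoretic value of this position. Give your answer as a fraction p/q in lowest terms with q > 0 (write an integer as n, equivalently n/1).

edge 1 of 14 (B): { 0 | (no moves) } gives 1
edge 2 of 14 (R): { 0 | 1 } gives 1/2
edge 3 of 14 (R): { 0 | 1/2; 1 } gives 1/4
edge 4 of 14 (R): { 0 | 1/4; 1/2; 1 } gives 1/8
edge 5 of 14 (B): { 0; 1/8 | 1/4; 1/2; 1 } gives 3/16
edge 6 of 14 (R): { 0; 1/8 | 3/16; 1/4; 1/2; 1 } gives 5/32
edge 7 of 14 (R): { 0; 1/8 | 5/32; 3/16; 1/4; 1/2; 1 } gives 9/64
edge 8 of 14 (R): { 0; 1/8 | 9/64; 5/32; 3/16; 1/4; 1/2; 1 } gives 17/128
edge 9 of 14 (B): { 0; 1/8; 17/128 | 9/64; 5/32; 3/16; 1/4; 1/2; 1 } gives 35/256
edge 10 of 14 (R): { 0; 1/8; 17/128 | 35/256; 9/64; 5/32; 3/16; 1/4; 1/2; 1 } gives 69/512
edge 11 of 14 (B): { 0; 1/8; 17/128; 69/512 | 35/256; 9/64; 5/32; 3/16; 1/4; 1/2; 1 } gives 139/1024
edge 12 of 14 (R): { 0; 1/8; 17/128; 69/512 | 139/1024; 35/256; 9/64; 5/32; 3/16; 1/4; 1/2; 1 } gives 277/2048
edge 13 of 14 (B): { 0; 1/8; 17/128; 69/512; 277/2048 | 139/1024; 35/256; 9/64; 5/32; 3/16; 1/4; 1/2; 1 } gives 555/4096
edge 14 of 14 (R): { 0; 1/8; 17/128; 69/512; 277/2048 | 555/4096; 139/1024; 35/256; 9/64; 5/32; 3/16; 1/4; 1/2; 1 } gives 1109/8192

1109/8192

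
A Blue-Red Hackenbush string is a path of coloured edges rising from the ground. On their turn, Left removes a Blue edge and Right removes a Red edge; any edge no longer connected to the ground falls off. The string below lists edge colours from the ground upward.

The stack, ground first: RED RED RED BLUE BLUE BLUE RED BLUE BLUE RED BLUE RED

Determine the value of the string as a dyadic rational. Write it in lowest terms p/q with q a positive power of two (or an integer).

edge 1 of 12 (RED): { · | 0 } -> -1
edge 2 of 12 (RED): { · | -1,0 } -> -2
edge 3 of 12 (RED): { · | -2,-1,0 } -> -3
edge 4 of 12 (BLUE): { -3 | -2,-1,0 } -> -5/2
edge 5 of 12 (BLUE): { -3,-5/2 | -2,-1,0 } -> -9/4
edge 6 of 12 (BLUE): { -3,-5/2,-9/4 | -2,-1,0 } -> -17/8
edge 7 of 12 (RED): { -3,-5/2,-9/4 | -17/8,-2,-1,0 } -> -35/16
edge 8 of 12 (BLUE): { -3,-5/2,-9/4,-35/16 | -17/8,-2,-1,0 } -> -69/32
edge 9 of 12 (BLUE): { -3,-5/2,-9/4,-35/16,-69/32 | -17/8,-2,-1,0 } -> -137/64
edge 10 of 12 (RED): { -3,-5/2,-9/4,-35/16,-69/32 | -137/64,-17/8,-2,-1,0 } -> -275/128
edge 11 of 12 (BLUE): { -3,-5/2,-9/4,-35/16,-69/32,-275/128 | -137/64,-17/8,-2,-1,0 } -> -549/256
edge 12 of 12 (RED): { -3,-5/2,-9/4,-35/16,-69/32,-275/128 | -549/256,-137/64,-17/8,-2,-1,0 } -> -1099/512

-1099/512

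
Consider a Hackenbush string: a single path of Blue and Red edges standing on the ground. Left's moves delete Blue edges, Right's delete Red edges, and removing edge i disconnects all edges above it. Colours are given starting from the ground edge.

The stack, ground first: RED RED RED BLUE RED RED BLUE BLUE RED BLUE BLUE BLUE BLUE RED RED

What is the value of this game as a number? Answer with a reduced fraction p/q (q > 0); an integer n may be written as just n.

edge 1 of 15 (RED): { — | 0 } ⇒ -1
edge 2 of 15 (RED): { — | -1, 0 } ⇒ -2
edge 3 of 15 (RED): { — | -2, -1, 0 } ⇒ -3
edge 4 of 15 (BLUE): { -3 | -2, -1, 0 } ⇒ -5/2
edge 5 of 15 (RED): { -3 | -5/2, -2, -1, 0 } ⇒ -11/4
edge 6 of 15 (RED): { -3 | -11/4, -5/2, -2, -1, 0 } ⇒ -23/8
edge 7 of 15 (BLUE): { -3, -23/8 | -11/4, -5/2, -2, -1, 0 } ⇒ -45/16
edge 8 of 15 (BLUE): { -3, -23/8, -45/16 | -11/4, -5/2, -2, -1, 0 } ⇒ -89/32
edge 9 of 15 (RED): { -3, -23/8, -45/16 | -89/32, -11/4, -5/2, -2, -1, 0 } ⇒ -179/64
edge 10 of 15 (BLUE): { -3, -23/8, -45/16, -179/64 | -89/32, -11/4, -5/2, -2, -1, 0 } ⇒ -357/128
edge 11 of 15 (BLUE): { -3, -23/8, -45/16, -179/64, -357/128 | -89/32, -11/4, -5/2, -2, -1, 0 } ⇒ -713/256
edge 12 of 15 (BLUE): { -3, -23/8, -45/16, -179/64, -357/128, -713/256 | -89/32, -11/4, -5/2, -2, -1, 0 } ⇒ -1425/512
edge 13 of 15 (BLUE): { -3, -23/8, -45/16, -179/64, -357/128, -713/256, -1425/512 | -89/32, -11/4, -5/2, -2, -1, 0 } ⇒ -2849/1024
edge 14 of 15 (RED): { -3, -23/8, -45/16, -179/64, -357/128, -713/256, -1425/512 | -2849/1024, -89/32, -11/4, -5/2, -2, -1, 0 } ⇒ -5699/2048
edge 15 of 15 (RED): { -3, -23/8, -45/16, -179/64, -357/128, -713/256, -1425/512 | -5699/2048, -2849/1024, -89/32, -11/4, -5/2, -2, -1, 0 } ⇒ -11399/4096

-11399/4096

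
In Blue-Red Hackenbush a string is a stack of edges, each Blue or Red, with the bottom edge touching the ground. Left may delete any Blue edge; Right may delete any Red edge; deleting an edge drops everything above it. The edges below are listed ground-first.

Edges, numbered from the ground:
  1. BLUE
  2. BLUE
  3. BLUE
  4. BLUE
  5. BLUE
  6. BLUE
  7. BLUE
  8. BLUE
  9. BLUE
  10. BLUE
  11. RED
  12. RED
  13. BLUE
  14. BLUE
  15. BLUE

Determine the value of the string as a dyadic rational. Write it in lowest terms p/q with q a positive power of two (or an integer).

G(B) = { 0 | · } → 1
G(BB) = { 0 1 | · } → 2
G(BBB) = { 0 1 2 | · } → 3
G(BBBB) = { 0 1 2 3 | · } → 4
G(BBBBB) = { 0 1 2 3 4 | · } → 5
G(BBBBBB) = { 0 1 2 3 4 5 | · } → 6
G(BBBBBBB) = { 0 1 2 3 4 5 6 | · } → 7
G(BBBBBBBB) = { 0 1 2 3 4 5 6 7 | · } → 8
G(BBBBBBBBB) = { 0 1 2 3 4 5 6 7 8 | · } → 9
G(BBBBBBBBBB) = { 0 1 2 3 4 5 6 7 8 9 | · } → 10
G(BBBBBBBBBBR) = { 0 1 2 3 4 5 6 7 8 9 | 10 } → 19/2
G(BBBBBBBBBBRR) = { 0 1 2 3 4 5 6 7 8 9 | 19/2 10 } → 37/4
G(BBBBBBBBBBRRB) = { 0 1 2 3 4 5 6 7 8 9 37/4 | 19/2 10 } → 75/8
G(BBBBBBBBBBRRBB) = { 0 1 2 3 4 5 6 7 8 9 37/4 75/8 | 19/2 10 } → 151/16
G(BBBBBBBBBBRRBBB) = { 0 1 2 3 4 5 6 7 8 9 37/4 75/8 151/16 | 19/2 10 } → 303/32

303/32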